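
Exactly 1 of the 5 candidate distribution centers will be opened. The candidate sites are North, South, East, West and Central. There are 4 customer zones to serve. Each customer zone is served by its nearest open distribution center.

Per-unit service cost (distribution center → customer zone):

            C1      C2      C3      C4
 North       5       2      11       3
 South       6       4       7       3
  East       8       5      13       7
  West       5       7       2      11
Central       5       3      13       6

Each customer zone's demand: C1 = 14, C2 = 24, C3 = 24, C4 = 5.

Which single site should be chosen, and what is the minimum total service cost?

With exactly 1 open, each customer zone uses its cheapest among the chosen.
{West}: C1→West 5·14=70, C2→West 7·24=168, C3→West 2·24=48, C4→West 11·5=55. Service cost 341.
{South}: service cost 363
{North}: service cost 397
Among all 5 size-1 choices, {West} is lowest.

Choose West only; total service cost 341.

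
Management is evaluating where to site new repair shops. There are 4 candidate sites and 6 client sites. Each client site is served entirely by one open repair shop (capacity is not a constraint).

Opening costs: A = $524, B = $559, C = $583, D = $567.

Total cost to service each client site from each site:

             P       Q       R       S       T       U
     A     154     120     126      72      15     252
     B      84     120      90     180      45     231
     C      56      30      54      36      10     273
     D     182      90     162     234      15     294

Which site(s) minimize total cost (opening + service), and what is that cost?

Open C only; minimum total cost 1042.

For any fixed open set, each client site goes to its cheapest open site; total = fixed + service.
{C}: P→C 56, Q→C 30, R→C 54, S→C 36, T→C 10, U→C 273. Service 459; fixed 583; total 1042.
{A}: service 739 + fixed 524 = 1263
{B}: service 750 + fixed 559 = 1309
{A, B, C, D}: service 417 + fixed 2233 = 2650
No other subset beats 1042.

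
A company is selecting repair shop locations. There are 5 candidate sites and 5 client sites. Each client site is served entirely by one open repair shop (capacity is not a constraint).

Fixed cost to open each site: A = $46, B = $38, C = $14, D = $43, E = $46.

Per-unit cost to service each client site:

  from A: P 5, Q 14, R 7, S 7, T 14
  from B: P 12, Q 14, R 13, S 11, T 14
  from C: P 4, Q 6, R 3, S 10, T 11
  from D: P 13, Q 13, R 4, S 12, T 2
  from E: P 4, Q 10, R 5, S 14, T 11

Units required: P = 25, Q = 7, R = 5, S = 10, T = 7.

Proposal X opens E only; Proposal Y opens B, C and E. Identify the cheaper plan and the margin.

Proposal X: {E}: P→E 4·25=100, Q→E 10·7=70, R→E 5·5=25, S→E 14·10=140, T→E 11·7=77. Service 412; fixed 46; total 458.
Proposal Y: {B, C, E}: P→C 4·25=100, Q→C 6·7=42, R→C 3·5=15, S→C 10·10=100, T→C 11·7=77. Service 334; fixed 98; total 432.
Difference: |458 − 432| = 26.

Proposal Y is cheaper by 26.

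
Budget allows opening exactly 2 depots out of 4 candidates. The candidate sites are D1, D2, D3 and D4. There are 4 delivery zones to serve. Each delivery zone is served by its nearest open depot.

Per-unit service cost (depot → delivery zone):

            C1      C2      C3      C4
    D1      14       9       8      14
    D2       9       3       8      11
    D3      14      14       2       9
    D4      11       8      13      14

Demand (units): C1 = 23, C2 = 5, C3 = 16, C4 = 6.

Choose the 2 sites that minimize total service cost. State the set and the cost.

Choose D2 and D3; total service cost 308.

With exactly 2 open, each delivery zone uses its cheapest among the chosen.
{D2, D3}: C1→D2 9·23=207, C2→D2 3·5=15, C3→D3 2·16=32, C4→D3 9·6=54. Service cost 308.
{D3, D4}: service cost 379
{D1, D2}: service cost 416
Among all 6 size-2 choices, {D2, D3} is lowest.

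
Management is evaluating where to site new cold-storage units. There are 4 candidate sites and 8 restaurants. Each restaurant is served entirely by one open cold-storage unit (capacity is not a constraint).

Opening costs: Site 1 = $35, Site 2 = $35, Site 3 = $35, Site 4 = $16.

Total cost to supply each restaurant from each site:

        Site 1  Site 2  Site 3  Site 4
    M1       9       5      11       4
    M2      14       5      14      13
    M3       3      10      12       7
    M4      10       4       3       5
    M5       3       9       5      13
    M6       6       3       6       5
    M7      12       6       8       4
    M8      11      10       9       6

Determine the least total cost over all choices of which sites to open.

Minimum total cost: 73

For any fixed open set, each restaurant goes to its cheapest open site; total = fixed + service.
{Site 4}: M1→Site 4 4, M2→Site 4 13, M3→Site 4 7, M4→Site 4 5, M5→Site 4 13, M6→Site 4 5, M7→Site 4 4, M8→Site 4 6. Service 57; fixed 16; total 73.
{Site 2}: M1→Site 2 5, M2→Site 2 5, M3→Site 2 10, M4→Site 2 4, M5→Site 2 9, M6→Site 2 3, M7→Site 2 6, M8→Site 2 10. Service 52; fixed 35; total 87.
{Site 2, Site 4}: service 42 + fixed 51 = 93
{Site 1, Site 2, Site 3, Site 4}: service 31 + fixed 121 = 152
No other subset beats 73.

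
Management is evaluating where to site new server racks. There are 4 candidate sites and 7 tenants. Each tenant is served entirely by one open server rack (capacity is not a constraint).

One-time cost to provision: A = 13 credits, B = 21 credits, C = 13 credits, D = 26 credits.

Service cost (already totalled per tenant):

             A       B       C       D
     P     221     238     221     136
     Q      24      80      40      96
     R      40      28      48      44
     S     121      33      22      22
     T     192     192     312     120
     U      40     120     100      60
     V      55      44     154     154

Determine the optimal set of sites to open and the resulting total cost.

Open A, B and D; minimum total cost 474.

For any fixed open set, each tenant goes to its cheapest open site; total = fixed + service.
{A, B, D}: P→D 136, Q→A 24, R→B 28, S→D 22, T→D 120, U→A 40, V→B 44. Service 414; fixed 60; total 474.
{A, D}: P→D 136, Q→A 24, R→A 40, S→D 22, T→D 120, U→A 40, V→A 55. Service 437; fixed 39; total 476.
{A, B, C, D}: service 414 + fixed 73 = 487
{A}: service 693 + fixed 13 = 706
No other subset beats 474.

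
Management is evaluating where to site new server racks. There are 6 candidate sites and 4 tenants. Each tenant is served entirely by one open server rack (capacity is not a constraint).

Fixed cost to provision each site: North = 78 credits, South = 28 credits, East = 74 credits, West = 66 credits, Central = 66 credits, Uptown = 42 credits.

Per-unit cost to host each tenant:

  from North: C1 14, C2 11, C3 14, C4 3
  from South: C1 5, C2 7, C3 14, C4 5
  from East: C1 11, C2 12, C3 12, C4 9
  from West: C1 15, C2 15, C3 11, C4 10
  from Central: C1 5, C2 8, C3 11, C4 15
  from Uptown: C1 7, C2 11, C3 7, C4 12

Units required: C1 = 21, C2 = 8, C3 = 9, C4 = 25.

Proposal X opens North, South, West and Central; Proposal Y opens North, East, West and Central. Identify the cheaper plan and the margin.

Proposal X: {North, South, West, Central}: C1→South 5·21=105, C2→South 7·8=56, C3→West 11·9=99, C4→North 3·25=75. Service 335; fixed 238; total 573.
Proposal Y: {North, East, West, Central}: C1→Central 5·21=105, C2→Central 8·8=64, C3→West 11·9=99, C4→North 3·25=75. Service 343; fixed 284; total 627.
Difference: |573 − 627| = 54.

Proposal X is cheaper by 54.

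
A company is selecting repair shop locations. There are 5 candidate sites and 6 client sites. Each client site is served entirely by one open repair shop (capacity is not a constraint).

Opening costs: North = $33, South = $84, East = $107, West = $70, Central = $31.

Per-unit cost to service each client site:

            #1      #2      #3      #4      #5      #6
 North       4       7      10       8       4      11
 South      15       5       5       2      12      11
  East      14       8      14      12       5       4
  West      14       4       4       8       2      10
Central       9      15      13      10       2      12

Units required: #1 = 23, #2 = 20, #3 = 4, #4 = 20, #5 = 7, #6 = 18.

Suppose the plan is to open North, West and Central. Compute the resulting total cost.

Total cost: 676

Each client site is assigned to its cheapest site among the open ones.
{North, West, Central}: #1→North 4·23=92, #2→West 4·20=80, #3→West 4·4=16, #4→North 8·20=160, #5→West 2·7=14, #6→West 10·18=180. Service 542; fixed 134; total 676.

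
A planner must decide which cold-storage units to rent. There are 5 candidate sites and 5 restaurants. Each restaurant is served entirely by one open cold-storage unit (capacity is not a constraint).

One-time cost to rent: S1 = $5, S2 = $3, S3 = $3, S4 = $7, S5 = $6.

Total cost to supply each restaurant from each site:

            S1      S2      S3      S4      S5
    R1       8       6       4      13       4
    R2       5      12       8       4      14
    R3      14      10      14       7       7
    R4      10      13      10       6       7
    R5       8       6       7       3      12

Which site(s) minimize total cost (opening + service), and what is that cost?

For any fixed open set, each restaurant goes to its cheapest open site; total = fixed + service.
{S3, S4}: R1→S3 4, R2→S4 4, R3→S4 7, R4→S4 6, R5→S4 3. Service 24; fixed 10; total 34.
{S2, S4}: service 26 + fixed 10 = 36
{S2, S3, S4}: service 24 + fixed 13 = 37
{S1, S2, S3, S4, S5}: service 24 + fixed 24 = 48
No other subset beats 34.

Open S3 and S4; minimum total cost 34.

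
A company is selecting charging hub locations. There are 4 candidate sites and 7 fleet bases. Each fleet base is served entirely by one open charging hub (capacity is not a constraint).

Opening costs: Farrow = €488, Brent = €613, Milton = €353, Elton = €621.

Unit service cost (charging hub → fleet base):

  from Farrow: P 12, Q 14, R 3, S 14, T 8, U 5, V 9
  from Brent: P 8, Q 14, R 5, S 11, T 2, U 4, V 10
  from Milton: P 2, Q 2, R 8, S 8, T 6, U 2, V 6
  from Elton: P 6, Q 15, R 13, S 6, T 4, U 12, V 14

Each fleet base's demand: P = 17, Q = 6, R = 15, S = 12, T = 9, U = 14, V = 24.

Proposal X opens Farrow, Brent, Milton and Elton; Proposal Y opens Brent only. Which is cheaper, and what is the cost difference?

Proposal Y is cheaper by 1074.

Proposal X: {Farrow, Brent, Milton, Elton}: P→Milton 2·17=34, Q→Milton 2·6=12, R→Farrow 3·15=45, S→Elton 6·12=72, T→Brent 2·9=18, U→Milton 2·14=28, V→Milton 6·24=144. Service 353; fixed 2075; total 2428.
Proposal Y: {Brent}: P→Brent 8·17=136, Q→Brent 14·6=84, R→Brent 5·15=75, S→Brent 11·12=132, T→Brent 2·9=18, U→Brent 4·14=56, V→Brent 10·24=240. Service 741; fixed 613; total 1354.
Difference: |2428 − 1354| = 1074.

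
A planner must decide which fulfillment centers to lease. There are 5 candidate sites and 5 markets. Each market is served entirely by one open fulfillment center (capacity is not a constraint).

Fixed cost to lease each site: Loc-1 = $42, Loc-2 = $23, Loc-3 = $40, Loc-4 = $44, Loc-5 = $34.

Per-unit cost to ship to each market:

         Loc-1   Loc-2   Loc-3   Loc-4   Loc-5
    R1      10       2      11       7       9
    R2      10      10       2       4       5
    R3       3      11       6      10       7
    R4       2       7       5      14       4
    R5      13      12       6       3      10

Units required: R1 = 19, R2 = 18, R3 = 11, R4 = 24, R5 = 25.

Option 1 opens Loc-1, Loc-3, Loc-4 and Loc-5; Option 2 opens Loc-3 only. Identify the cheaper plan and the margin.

Option 1 is cheaper by 136.

Option 1: {Loc-1, Loc-3, Loc-4, Loc-5}: R1→Loc-4 7·19=133, R2→Loc-3 2·18=36, R3→Loc-1 3·11=33, R4→Loc-1 2·24=48, R5→Loc-4 3·25=75. Service 325; fixed 160; total 485.
Option 2: {Loc-3}: R1→Loc-3 11·19=209, R2→Loc-3 2·18=36, R3→Loc-3 6·11=66, R4→Loc-3 5·24=120, R5→Loc-3 6·25=150. Service 581; fixed 40; total 621.
Difference: |485 − 621| = 136.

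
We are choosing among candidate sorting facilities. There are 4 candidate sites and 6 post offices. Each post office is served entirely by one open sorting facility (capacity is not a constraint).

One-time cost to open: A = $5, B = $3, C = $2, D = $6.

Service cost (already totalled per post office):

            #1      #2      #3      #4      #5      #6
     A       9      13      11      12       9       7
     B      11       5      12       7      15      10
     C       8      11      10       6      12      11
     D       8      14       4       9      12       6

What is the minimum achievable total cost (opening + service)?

Minimum total cost: 51

For any fixed open set, each post office goes to its cheapest open site; total = fixed + service.
{B, D}: #1→D 8, #2→B 5, #3→D 4, #4→B 7, #5→D 12, #6→D 6. Service 42; fixed 9; total 51.
{B, C, D}: service 41 + fixed 11 = 52
{A, B, D}: #1→D 8, #2→B 5, #3→D 4, #4→B 7, #5→A 9, #6→D 6. Service 39; fixed 14; total 53.
{A, B, C, D}: #1→C 8, #2→B 5, #3→D 4, #4→C 6, #5→A 9, #6→D 6. Service 38; fixed 16; total 54.
(All 15 nonempty subsets were checked; B and D is lowest.)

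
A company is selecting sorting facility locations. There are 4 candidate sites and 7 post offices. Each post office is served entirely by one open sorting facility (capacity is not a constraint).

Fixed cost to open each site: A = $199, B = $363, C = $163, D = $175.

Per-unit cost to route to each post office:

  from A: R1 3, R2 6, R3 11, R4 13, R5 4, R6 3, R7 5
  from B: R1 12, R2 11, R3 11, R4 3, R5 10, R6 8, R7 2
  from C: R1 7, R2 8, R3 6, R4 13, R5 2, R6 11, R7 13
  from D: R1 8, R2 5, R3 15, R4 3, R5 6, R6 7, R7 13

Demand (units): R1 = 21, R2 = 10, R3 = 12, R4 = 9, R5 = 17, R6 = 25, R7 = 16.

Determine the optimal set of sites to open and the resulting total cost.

Open A only; minimum total cost 794.

For any fixed open set, each post office goes to its cheapest open site; total = fixed + service.
{A}: R1→A 3·21=63, R2→A 6·10=60, R3→A 11·12=132, R4→A 13·9=117, R5→A 4·17=68, R6→A 3·25=75, R7→A 5·16=80. Service 595; fixed 199; total 794.
{A, C}: service 501 + fixed 362 = 863
{A, D}: service 495 + fixed 374 = 869
{A, B, C, D}: service 353 + fixed 900 = 1253
No other subset beats 794.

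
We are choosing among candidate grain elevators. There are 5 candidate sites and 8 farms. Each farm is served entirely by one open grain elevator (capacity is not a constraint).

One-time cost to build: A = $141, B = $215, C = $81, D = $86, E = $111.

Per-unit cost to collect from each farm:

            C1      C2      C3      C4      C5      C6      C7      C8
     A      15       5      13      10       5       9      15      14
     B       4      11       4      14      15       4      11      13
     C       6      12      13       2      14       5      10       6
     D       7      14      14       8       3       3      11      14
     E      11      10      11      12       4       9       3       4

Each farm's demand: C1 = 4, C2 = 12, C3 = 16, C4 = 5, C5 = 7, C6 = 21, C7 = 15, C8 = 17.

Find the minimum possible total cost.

Minimum total cost: 758

For any fixed open set, each farm goes to its cheapest open site; total = fixed + service.
{D, E}: C1→D 7·4=28, C2→E 10·12=120, C3→E 11·16=176, C4→D 8·5=40, C5→D 3·7=21, C6→D 3·21=63, C7→E 3·15=45, C8→E 4·17=68. Service 561; fixed 197; total 758.
{C, E}: C1→C 6·4=24, C2→E 10·12=120, C3→E 11·16=176, C4→C 2·5=10, C5→E 4·7=28, C6→C 5·21=105, C7→E 3·15=45, C8→E 4·17=68. Service 576; fixed 192; total 768.
{C, D, E}: service 527 + fixed 278 = 805
{A, B, C, D, E}: service 347 + fixed 634 = 981
No other subset beats 758.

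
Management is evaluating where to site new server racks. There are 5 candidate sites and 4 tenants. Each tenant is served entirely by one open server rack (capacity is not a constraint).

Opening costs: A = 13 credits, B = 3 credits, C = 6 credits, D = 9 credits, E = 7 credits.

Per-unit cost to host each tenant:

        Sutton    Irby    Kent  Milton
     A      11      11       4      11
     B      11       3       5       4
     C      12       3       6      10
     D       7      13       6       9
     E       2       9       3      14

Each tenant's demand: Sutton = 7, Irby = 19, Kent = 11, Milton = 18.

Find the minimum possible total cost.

For any fixed open set, each tenant goes to its cheapest open site; total = fixed + service.
{B, E}: Sutton→E 2·7=14, Irby→B 3·19=57, Kent→E 3·11=33, Milton→B 4·18=72. Service 176; fixed 10; total 186.
{B, C, E}: service 176 + fixed 16 = 192
{B, D, E}: Sutton→E 2·7=14, Irby→B 3·19=57, Kent→E 3·11=33, Milton→B 4·18=72. Service 176; fixed 19; total 195.
{A, B, C, D, E}: service 176 + fixed 38 = 214
No other subset beats 186.

Minimum total cost: 186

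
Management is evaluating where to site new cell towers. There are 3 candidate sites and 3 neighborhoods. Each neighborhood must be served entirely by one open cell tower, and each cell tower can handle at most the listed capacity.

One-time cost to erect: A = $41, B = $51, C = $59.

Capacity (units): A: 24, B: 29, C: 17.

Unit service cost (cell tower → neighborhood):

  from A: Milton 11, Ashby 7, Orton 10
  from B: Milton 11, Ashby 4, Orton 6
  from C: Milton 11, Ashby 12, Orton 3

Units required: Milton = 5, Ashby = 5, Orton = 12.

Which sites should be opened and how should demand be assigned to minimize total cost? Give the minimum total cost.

Minimum total cost: 198

Open {B}: Milton→B 11·5=55, Ashby→B 4·5=20, Orton→B 6·12=72.
Loads: B carries 22/29. Service 147; fixed 51; total 198.
Next best feasible plan costs 221.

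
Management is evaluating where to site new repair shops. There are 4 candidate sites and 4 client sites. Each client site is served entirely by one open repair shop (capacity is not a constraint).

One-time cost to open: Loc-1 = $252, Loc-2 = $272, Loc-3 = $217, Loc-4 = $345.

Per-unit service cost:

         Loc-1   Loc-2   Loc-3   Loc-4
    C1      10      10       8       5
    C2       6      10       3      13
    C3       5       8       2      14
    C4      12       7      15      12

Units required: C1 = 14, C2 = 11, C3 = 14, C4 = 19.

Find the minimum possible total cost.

Minimum total cost: 675

For any fixed open set, each client site goes to its cheapest open site; total = fixed + service.
{Loc-3}: C1→Loc-3 8·14=112, C2→Loc-3 3·11=33, C3→Loc-3 2·14=28, C4→Loc-3 15·19=285. Service 458; fixed 217; total 675.
{Loc-1}: service 504 + fixed 252 = 756
{Loc-2}: C1→Loc-2 10·14=140, C2→Loc-2 10·11=110, C3→Loc-2 8·14=112, C4→Loc-2 7·19=133. Service 495; fixed 272; total 767.
{Loc-1, Loc-2, Loc-3, Loc-4}: service 264 + fixed 1086 = 1350
No other subset beats 675.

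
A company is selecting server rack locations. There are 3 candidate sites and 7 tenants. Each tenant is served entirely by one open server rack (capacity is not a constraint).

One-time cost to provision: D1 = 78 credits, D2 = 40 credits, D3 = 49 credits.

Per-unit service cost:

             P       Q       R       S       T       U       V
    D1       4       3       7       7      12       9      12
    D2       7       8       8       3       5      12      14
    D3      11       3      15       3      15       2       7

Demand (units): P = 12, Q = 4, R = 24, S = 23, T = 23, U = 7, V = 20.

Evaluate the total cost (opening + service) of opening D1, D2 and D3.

Each tenant is assigned to its cheapest site among the open ones.
{D1, D2, D3}: P→D1 4·12=48, Q→D1 3·4=12, R→D1 7·24=168, S→D2 3·23=69, T→D2 5·23=115, U→D3 2·7=14, V→D3 7·20=140. Service 566; fixed 167; total 733.

Total cost: 733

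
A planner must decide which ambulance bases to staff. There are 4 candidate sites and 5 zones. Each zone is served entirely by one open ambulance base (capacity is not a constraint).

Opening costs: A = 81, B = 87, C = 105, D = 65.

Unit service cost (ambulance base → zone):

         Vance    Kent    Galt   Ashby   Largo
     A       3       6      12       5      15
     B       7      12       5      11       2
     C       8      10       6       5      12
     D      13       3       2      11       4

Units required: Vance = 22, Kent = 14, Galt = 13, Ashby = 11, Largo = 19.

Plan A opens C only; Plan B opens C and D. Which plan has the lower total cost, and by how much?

Plan A: {C}: Vance→C 8·22=176, Kent→C 10·14=140, Galt→C 6·13=78, Ashby→C 5·11=55, Largo→C 12·19=228. Service 677; fixed 105; total 782.
Plan B: {C, D}: Vance→C 8·22=176, Kent→D 3·14=42, Galt→D 2·13=26, Ashby→C 5·11=55, Largo→D 4·19=76. Service 375; fixed 170; total 545.
Difference: |782 − 545| = 237.

Plan B is cheaper by 237.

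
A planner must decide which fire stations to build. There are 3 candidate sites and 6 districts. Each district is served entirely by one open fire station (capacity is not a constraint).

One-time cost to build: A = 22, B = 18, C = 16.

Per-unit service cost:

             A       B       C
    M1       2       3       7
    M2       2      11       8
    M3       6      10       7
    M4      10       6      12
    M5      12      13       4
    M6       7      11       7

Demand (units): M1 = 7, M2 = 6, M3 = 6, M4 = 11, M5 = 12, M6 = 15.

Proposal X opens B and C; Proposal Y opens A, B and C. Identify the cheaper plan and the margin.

Proposal X: {B, C}: M1→B 3·7=21, M2→C 8·6=48, M3→C 7·6=42, M4→B 6·11=66, M5→C 4·12=48, M6→C 7·15=105. Service 330; fixed 34; total 364.
Proposal Y: {A, B, C}: M1→A 2·7=14, M2→A 2·6=12, M3→A 6·6=36, M4→B 6·11=66, M5→C 4·12=48, M6→A 7·15=105. Service 281; fixed 56; total 337.
Difference: |364 − 337| = 27.

Proposal Y is cheaper by 27.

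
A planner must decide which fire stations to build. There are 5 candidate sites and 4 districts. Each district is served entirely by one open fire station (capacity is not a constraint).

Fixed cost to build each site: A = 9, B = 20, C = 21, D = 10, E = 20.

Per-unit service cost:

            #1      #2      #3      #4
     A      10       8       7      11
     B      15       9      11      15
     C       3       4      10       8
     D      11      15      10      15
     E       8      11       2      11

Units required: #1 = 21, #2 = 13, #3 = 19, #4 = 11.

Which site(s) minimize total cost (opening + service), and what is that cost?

Open C and E; minimum total cost 282.

For any fixed open set, each district goes to its cheapest open site; total = fixed + service.
{C, E}: #1→C 3·21=63, #2→C 4·13=52, #3→E 2·19=38, #4→C 8·11=88. Service 241; fixed 41; total 282.
{A, C, E}: service 241 + fixed 50 = 291
{C, D, E}: service 241 + fixed 51 = 292
{A, B, C, D, E}: #1→C 3·21=63, #2→C 4·13=52, #3→E 2·19=38, #4→C 8·11=88. Service 241; fixed 80; total 321.
No other subset beats 282.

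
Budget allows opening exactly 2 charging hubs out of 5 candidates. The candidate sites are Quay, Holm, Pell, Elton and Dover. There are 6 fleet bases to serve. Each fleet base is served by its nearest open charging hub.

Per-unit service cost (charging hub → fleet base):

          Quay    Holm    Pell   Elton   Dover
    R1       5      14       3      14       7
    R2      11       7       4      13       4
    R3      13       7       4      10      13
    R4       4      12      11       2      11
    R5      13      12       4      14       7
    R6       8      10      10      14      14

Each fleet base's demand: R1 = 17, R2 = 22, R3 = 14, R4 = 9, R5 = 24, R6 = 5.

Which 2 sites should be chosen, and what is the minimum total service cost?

Choose Pell and Elton; total service cost 359.

With exactly 2 open, each fleet base uses its cheapest among the chosen.
{Pell, Elton}: R1→Pell 3·17=51, R2→Pell 4·22=88, R3→Pell 4·14=56, R4→Elton 2·9=18, R5→Pell 4·24=96, R6→Pell 10·5=50. Service cost 359.
{Quay, Pell}: service cost 367
{Holm, Pell}: service cost 440
Among all 10 size-2 choices, {Pell, Elton} is lowest.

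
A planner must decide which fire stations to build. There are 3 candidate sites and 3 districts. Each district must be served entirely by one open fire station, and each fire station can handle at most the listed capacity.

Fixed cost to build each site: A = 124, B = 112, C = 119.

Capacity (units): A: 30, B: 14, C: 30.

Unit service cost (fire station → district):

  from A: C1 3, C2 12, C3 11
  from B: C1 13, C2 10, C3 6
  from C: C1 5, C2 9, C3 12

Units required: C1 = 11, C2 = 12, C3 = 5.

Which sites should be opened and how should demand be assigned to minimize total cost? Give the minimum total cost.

Minimum total cost: 342

Open {C}: C1→C 5·11=55, C2→C 9·12=108, C3→C 12·5=60.
Loads: C carries 28/30. Service 223; fixed 119; total 342.
Next best feasible plan costs 356.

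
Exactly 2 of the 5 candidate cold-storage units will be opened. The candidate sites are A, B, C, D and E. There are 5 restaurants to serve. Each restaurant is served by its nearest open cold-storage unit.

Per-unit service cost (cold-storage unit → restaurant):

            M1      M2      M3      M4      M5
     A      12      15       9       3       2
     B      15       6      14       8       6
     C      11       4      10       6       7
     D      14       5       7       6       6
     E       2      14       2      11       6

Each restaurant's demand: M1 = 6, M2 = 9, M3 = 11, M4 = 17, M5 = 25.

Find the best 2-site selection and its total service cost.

With exactly 2 open, each restaurant uses its cheapest among the chosen.
{A, E}: M1→E 2·6=12, M2→E 14·9=126, M3→E 2·11=22, M4→A 3·17=51, M5→A 2·25=50. Service cost 261.
{A, D}: service cost 295
{A, C}: service cost 302
Among all 10 size-2 choices, {A, E} is lowest.

Choose A and E; total service cost 261.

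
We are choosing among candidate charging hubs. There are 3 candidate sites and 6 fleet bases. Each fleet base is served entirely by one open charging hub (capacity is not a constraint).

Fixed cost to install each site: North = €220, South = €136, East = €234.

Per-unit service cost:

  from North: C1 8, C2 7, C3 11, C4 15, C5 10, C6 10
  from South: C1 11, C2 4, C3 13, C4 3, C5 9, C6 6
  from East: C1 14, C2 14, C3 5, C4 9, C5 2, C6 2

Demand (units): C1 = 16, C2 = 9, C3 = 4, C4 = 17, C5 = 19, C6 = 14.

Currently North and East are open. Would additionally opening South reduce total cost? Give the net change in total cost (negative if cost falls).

No — net change +7 (cost rises by 7).

Current service cost with {North, East}: 430.
Adding South: each fleet base re-picks its cheapest; new service cost 301, saving 129.
Extra fixed cost: 136. Net change = 136 − 129 = 7.
(Totals: 884 → 891.)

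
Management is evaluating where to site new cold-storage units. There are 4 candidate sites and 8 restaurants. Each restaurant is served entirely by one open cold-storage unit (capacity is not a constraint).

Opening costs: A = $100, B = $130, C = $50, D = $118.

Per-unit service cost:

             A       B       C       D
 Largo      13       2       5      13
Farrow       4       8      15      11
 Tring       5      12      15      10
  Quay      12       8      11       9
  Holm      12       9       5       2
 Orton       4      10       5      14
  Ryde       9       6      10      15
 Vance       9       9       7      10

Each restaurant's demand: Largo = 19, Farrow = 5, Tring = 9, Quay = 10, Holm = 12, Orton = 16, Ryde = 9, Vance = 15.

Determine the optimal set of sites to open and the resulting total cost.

Open A and C; minimum total cost 730.

For any fixed open set, each restaurant goes to its cheapest open site; total = fixed + service.
{A, C}: Largo→C 5·19=95, Farrow→A 4·5=20, Tring→A 5·9=45, Quay→C 11·10=110, Holm→C 5·12=60, Orton→A 4·16=64, Ryde→A 9·9=81, Vance→C 7·15=105. Service 580; fixed 150; total 730.
{B, C}: Largo→B 2·19=38, Farrow→B 8·5=40, Tring→B 12·9=108, Quay→B 8·10=80, Holm→C 5·12=60, Orton→C 5·16=80, Ryde→B 6·9=54, Vance→C 7·15=105. Service 565; fixed 180; total 745.
{A, B, C}: Largo→B 2·19=38, Farrow→A 4·5=20, Tring→A 5·9=45, Quay→B 8·10=80, Holm→C 5·12=60, Orton→A 4·16=64, Ryde→B 6·9=54, Vance→C 7·15=105. Service 466; fixed 280; total 746.
{A, B, C, D}: service 430 + fixed 398 = 828
No other subset beats 730.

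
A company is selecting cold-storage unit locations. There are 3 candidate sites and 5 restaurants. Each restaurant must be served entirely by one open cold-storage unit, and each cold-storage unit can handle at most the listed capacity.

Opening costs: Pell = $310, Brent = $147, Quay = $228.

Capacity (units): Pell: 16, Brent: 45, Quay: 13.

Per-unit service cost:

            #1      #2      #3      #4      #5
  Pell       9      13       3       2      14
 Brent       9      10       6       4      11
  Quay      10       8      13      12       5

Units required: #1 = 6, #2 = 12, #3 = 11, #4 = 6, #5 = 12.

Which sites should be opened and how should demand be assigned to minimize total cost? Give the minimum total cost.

Open {Brent, Quay}: #1→Brent 9·6=54, #2→Brent 10·12=120, #3→Brent 6·11=66, #4→Brent 4·6=24, #5→Quay 5·12=60.
Loads: Brent carries 35/45, Quay carries 12/13. Service 324; fixed 375; total 699.
Next best feasible plan costs 747.

Minimum total cost: 699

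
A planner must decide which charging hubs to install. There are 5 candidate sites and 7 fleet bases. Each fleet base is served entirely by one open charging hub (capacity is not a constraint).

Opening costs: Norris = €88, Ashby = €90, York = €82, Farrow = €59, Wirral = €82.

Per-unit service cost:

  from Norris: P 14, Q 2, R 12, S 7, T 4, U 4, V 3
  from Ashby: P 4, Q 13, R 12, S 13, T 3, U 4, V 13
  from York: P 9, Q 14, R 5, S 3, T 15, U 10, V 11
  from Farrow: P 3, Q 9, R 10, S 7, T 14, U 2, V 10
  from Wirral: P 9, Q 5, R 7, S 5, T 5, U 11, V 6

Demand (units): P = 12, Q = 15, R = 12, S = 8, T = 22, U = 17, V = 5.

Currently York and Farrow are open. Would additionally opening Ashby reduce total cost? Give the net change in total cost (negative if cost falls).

Yes — net change −152 (cost falls by 152).

Current service cost with {York, Farrow}: 647.
Adding Ashby: each fleet base re-picks its cheapest; new service cost 405, saving 242.
Extra fixed cost: 90. Net change = 90 − 242 = -152.
(Totals: 788 → 636.)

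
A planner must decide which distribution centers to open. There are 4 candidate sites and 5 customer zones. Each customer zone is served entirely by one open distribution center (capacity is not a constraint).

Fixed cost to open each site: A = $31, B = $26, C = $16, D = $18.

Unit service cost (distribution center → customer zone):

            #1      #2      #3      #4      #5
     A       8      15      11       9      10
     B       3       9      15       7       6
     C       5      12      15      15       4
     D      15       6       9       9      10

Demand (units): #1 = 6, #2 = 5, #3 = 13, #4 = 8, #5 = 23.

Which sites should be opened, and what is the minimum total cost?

For any fixed open set, each customer zone goes to its cheapest open site; total = fixed + service.
{B, C, D}: #1→B 3·6=18, #2→D 6·5=30, #3→D 9·13=117, #4→B 7·8=56, #5→C 4·23=92. Service 313; fixed 60; total 373.
{C, D}: #1→C 5·6=30, #2→D 6·5=30, #3→D 9·13=117, #4→D 9·8=72, #5→C 4·23=92. Service 341; fixed 34; total 375.
{B, D}: service 359 + fixed 44 = 403
{A, B, C, D}: #1→B 3·6=18, #2→D 6·5=30, #3→D 9·13=117, #4→B 7·8=56, #5→C 4·23=92. Service 313; fixed 91; total 404.
No other subset beats 373.

Open B, C and D; minimum total cost 373.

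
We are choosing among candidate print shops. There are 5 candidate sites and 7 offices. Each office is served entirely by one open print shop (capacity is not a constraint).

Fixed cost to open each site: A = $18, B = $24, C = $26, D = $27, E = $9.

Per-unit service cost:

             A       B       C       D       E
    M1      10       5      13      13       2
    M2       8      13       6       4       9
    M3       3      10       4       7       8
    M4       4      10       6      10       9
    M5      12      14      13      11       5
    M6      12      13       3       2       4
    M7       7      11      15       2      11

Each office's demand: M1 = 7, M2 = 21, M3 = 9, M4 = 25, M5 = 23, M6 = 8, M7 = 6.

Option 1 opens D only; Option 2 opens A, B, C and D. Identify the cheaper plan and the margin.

Option 1: {D}: M1→D 13·7=91, M2→D 4·21=84, M3→D 7·9=63, M4→D 10·25=250, M5→D 11·23=253, M6→D 2·8=16, M7→D 2·6=12. Service 769; fixed 27; total 796.
Option 2: {A, B, C, D}: M1→B 5·7=35, M2→D 4·21=84, M3→A 3·9=27, M4→A 4·25=100, M5→D 11·23=253, M6→D 2·8=16, M7→D 2·6=12. Service 527; fixed 95; total 622.
Difference: |796 − 622| = 174.

Option 2 is cheaper by 174.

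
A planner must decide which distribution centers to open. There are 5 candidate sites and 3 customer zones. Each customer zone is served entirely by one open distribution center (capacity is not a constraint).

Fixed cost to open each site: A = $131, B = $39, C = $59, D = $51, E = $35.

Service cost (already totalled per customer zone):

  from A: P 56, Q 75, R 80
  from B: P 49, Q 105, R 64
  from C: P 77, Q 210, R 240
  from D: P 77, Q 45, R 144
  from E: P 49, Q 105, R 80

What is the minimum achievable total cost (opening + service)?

Minimum total cost: 248

For any fixed open set, each customer zone goes to its cheapest open site; total = fixed + service.
{B, D}: P→B 49, Q→D 45, R→B 64. Service 158; fixed 90; total 248.
{B}: P→B 49, Q→B 105, R→B 64. Service 218; fixed 39; total 257.
{D, E}: service 174 + fixed 86 = 260
{A, B, C, D, E}: service 158 + fixed 315 = 473
No other subset beats 248.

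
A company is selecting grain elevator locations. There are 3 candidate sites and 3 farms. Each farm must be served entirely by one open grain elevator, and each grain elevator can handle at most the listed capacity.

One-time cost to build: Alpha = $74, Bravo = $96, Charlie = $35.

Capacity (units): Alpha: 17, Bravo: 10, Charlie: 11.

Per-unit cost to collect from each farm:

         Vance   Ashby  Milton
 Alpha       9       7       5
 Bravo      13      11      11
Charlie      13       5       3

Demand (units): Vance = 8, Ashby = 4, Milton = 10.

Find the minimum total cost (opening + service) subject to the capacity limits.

Minimum total cost: 239

Open {Alpha, Charlie}: Vance→Alpha 9·8=72, Ashby→Alpha 7·4=28, Milton→Charlie 3·10=30.
Loads: Alpha carries 12/17, Charlie carries 10/11. Service 130; fixed 109; total 239.
Next best feasible plan costs 291.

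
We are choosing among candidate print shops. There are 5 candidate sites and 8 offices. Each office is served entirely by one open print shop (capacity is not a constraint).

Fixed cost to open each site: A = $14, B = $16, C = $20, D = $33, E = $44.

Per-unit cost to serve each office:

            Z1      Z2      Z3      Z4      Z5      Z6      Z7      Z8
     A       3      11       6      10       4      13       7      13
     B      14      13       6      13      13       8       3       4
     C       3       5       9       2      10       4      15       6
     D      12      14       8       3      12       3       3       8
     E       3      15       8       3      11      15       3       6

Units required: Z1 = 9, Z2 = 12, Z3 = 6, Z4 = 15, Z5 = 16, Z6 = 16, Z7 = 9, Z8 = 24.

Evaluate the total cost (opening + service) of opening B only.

Total cost: 988

Each office is assigned to its cheapest site among the open ones.
{B}: Z1→B 14·9=126, Z2→B 13·12=156, Z3→B 6·6=36, Z4→B 13·15=195, Z5→B 13·16=208, Z6→B 8·16=128, Z7→B 3·9=27, Z8→B 4·24=96. Service 972; fixed 16; total 988.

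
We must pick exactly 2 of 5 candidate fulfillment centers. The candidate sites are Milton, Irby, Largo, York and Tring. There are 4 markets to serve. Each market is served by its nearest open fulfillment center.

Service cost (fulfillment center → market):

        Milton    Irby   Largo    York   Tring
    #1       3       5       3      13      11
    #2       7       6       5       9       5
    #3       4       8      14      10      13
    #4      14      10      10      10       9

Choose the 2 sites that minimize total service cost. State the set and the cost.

Choose Milton and Tring; total service cost 21.

With exactly 2 open, each market uses its cheapest among the chosen.
{Milton, Tring}: #1→Milton 3, #2→Tring 5, #3→Milton 4, #4→Tring 9. Service cost 21.
{Milton, Largo}: service cost 22
{Milton, Irby}: service cost 23
Among all 10 size-2 choices, {Milton, Tring} is lowest.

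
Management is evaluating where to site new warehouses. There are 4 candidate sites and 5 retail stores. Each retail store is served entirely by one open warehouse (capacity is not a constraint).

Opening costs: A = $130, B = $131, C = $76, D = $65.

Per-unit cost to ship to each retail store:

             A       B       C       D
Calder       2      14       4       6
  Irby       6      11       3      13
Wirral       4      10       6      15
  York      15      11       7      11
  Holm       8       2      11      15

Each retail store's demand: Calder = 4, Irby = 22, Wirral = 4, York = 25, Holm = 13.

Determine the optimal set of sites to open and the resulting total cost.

Open C only; minimum total cost 500.

For any fixed open set, each retail store goes to its cheapest open site; total = fixed + service.
{C}: Calder→C 4·4=16, Irby→C 3·22=66, Wirral→C 6·4=24, York→C 7·25=175, Holm→C 11·13=143. Service 424; fixed 76; total 500.
{B, C}: service 307 + fixed 207 = 514
{C, D}: service 424 + fixed 141 = 565
{A, B, C, D}: service 291 + fixed 402 = 693
No other subset beats 500.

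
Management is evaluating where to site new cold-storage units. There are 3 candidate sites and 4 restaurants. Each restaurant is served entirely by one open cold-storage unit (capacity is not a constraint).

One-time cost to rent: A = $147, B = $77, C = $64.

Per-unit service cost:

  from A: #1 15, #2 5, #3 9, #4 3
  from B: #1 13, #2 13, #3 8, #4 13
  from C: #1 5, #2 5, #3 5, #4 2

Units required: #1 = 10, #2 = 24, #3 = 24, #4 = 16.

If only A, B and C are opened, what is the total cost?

Each restaurant is assigned to its cheapest site among the open ones.
{A, B, C}: #1→C 5·10=50, #2→A 5·24=120, #3→C 5·24=120, #4→C 2·16=32. Service 322; fixed 288; total 610.

Total cost: 610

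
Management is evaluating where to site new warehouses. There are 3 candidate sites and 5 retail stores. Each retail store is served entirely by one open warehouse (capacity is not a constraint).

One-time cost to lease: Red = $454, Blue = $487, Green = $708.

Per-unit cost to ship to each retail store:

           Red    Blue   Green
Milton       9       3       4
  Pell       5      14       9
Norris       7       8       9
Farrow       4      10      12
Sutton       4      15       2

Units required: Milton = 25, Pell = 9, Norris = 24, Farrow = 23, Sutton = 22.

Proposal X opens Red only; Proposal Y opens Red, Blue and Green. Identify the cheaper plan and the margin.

Proposal X: {Red}: Milton→Red 9·25=225, Pell→Red 5·9=45, Norris→Red 7·24=168, Farrow→Red 4·23=92, Sutton→Red 4·22=88. Service 618; fixed 454; total 1072.
Proposal Y: {Red, Blue, Green}: Milton→Blue 3·25=75, Pell→Red 5·9=45, Norris→Red 7·24=168, Farrow→Red 4·23=92, Sutton→Green 2·22=44. Service 424; fixed 1649; total 2073.
Difference: |1072 − 2073| = 1001.

Proposal X is cheaper by 1001.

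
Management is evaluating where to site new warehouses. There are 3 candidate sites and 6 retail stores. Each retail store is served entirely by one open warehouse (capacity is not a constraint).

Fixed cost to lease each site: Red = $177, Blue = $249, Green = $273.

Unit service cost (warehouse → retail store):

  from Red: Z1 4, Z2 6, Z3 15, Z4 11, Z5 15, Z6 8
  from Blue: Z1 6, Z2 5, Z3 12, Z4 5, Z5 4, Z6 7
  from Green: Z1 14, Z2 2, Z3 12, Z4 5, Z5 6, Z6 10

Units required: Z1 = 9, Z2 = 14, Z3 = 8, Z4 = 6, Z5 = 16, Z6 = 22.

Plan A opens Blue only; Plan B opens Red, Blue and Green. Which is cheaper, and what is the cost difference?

Plan A: {Blue}: Z1→Blue 6·9=54, Z2→Blue 5·14=70, Z3→Blue 12·8=96, Z4→Blue 5·6=30, Z5→Blue 4·16=64, Z6→Blue 7·22=154. Service 468; fixed 249; total 717.
Plan B: {Red, Blue, Green}: Z1→Red 4·9=36, Z2→Green 2·14=28, Z3→Blue 12·8=96, Z4→Blue 5·6=30, Z5→Blue 4·16=64, Z6→Blue 7·22=154. Service 408; fixed 699; total 1107.
Difference: |717 − 1107| = 390.

Plan A is cheaper by 390.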